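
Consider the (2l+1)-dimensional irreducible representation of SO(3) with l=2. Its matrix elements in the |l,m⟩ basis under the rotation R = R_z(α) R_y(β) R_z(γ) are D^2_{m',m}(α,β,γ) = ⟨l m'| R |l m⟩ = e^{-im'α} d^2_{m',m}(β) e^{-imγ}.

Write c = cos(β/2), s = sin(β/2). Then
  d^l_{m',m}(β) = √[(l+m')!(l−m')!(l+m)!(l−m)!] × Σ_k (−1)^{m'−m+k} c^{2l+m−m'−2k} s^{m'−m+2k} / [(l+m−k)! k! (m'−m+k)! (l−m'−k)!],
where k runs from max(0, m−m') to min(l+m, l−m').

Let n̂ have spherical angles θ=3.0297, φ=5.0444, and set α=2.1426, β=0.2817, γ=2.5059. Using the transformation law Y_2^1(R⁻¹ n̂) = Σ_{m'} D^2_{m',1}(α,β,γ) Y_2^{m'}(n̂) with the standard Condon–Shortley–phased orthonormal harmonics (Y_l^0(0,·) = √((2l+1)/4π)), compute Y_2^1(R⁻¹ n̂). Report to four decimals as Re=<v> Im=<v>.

Need the full column D^2_{m',1} for m'=−2..2 at α=2.1426, β=0.2817, γ=2.5059.
cos(β/2)=0.990097, sin(β/2)=0.140385
d^2_{-2,1}: single k=3 term ⇒ +0.005479;  D = -0.001134+0.005360i
d^2_{-1,1}: k∈[2..3] ⇒ +0.057958 -0.000388 = +0.057570;  D = +0.053812-0.020458i
d^2_{0,1}: k∈[1..2] ⇒ +0.333756 -0.006710 = +0.327046;  D = -0.263161-0.194179i
d^2_{1,1}: k∈[0..1] ⇒ +0.960973 -0.057958 = +0.903014;  D = -0.057653+0.901172i
d^2_{2,1}: single k=0 term ⇒ -0.272510;  D = -0.238109+0.132537i
Y_2^{m'}(θ=3.0297,φ=5.0444) and Σ D·Y over m':
  (-0.0011+0.0054i)·(-0.0038+0.0030i)  (+0.0538-0.0205i)·(-0.0279-0.0810i)  (-0.2632-0.1942i)·(+0.6190+0.0000i)  (-0.0577+0.9012i)·(+0.0279-0.0810i)  (-0.2381+0.1325i)·(-0.0038-0.0030i)
Y_2^1(R⁻¹ n̂) = -0.093348-0.093951i

Re=-0.0933 Im=-0.0940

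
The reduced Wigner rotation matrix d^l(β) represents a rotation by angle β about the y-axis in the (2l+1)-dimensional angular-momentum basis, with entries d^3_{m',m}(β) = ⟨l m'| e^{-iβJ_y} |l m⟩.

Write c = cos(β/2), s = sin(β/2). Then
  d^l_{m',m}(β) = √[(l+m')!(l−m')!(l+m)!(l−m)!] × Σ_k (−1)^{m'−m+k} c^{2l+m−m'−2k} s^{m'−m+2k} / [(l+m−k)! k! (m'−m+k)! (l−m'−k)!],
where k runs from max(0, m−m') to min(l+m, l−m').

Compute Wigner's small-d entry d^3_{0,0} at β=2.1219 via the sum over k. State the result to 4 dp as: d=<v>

d=0.4265

d^3_{0,0}(β=2.1219) via Wigner's sum:
With c≡cos(β/2)=0.488043 and s≡sin(β/2)=0.872820, N=[6·6·6·6]^{1/2}=36.000000
k: max(0,(0)−(0))=0 … min(3+(0),3−(0))=3
  k=0: (−1)^0·36.0000/(36)·0.4880^6·0.8728^0 = +0.013513
  k=1: (−1)^1·36.0000/(4)·0.4880^4·0.8728^2 = -0.388977
  k=2: (−1)^2·36.0000/(4)·0.4880^2·0.8728^4 = +1.244104
  k=3: (−1)^3·36.0000/(36)·0.4880^0·0.8728^6 = -0.442127
d^3_{0,0}(2.1219) = +0.013513 -0.388977 +1.244104 -0.442127 = +0.426513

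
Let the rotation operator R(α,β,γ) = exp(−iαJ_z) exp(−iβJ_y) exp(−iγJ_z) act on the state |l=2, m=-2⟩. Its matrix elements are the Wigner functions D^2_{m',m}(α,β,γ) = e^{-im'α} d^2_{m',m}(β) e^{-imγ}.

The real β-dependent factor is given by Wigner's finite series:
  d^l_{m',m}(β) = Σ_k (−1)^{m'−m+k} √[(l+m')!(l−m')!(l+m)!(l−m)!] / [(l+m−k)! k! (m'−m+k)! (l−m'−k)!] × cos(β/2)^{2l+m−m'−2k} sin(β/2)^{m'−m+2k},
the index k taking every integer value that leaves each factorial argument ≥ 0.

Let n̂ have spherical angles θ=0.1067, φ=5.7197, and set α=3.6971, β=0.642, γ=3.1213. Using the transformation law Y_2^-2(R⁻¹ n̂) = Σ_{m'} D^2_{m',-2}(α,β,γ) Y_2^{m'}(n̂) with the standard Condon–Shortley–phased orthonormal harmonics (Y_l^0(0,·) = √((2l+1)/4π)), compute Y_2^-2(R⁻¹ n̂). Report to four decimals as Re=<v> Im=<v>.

Re=0.1528 Im=0.0407

Need the full column D^2_{m',-2} for m'=−2..2 at α=3.6971, β=0.642, γ=3.1213.
cos(β/2)=0.948920, sin(β/2)=0.315516
d^2_{-2,-2}: single k=0 term ⇒ +0.810810;  D = +0.388984+0.711410i
d^2_{-1,-2}: single k=0 term ⇒ -0.539188;  D = +0.469272+0.265532i
d^2_{0,-2}: single k=0 term ⇒ +0.219572;  D = +0.219391-0.008909i
d^2_{1,-2}: single k=0 term ⇒ -0.059610;  D = +0.049330-0.033466i
d^2_{2,-2}: single k=0 term ⇒ +0.009910;  D = +0.004034-0.009052i
Y_2^{m'}(θ=0.1067,φ=5.7197) and Σ D·Y over m':
  (+0.3890+0.7114i)·(+0.0019+0.0040i)  (+0.4693+0.2655i)·(+0.0692+0.0437i)  (+0.2194-0.0089i)·(+0.6201+0.0000i)  (+0.0493-0.0335i)·(-0.0692+0.0437i)  (+0.0040-0.0091i)·(+0.0019-0.0040i)
Y_2^-2(R⁻¹ n̂) = +0.152825+0.040660i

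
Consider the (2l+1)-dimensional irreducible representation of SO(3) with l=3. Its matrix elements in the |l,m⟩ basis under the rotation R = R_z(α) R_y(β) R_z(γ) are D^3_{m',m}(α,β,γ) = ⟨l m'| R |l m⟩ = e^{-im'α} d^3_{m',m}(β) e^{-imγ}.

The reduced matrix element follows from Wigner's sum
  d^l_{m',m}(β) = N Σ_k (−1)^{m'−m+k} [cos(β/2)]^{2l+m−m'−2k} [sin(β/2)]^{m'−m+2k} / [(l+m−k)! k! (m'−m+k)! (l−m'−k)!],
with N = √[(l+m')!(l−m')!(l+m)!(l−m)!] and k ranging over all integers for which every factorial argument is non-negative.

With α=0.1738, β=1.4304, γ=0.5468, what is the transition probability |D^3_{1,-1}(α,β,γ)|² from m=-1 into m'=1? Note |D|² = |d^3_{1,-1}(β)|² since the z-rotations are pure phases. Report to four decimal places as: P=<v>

P=0.0056

First d^3_{1,-1}(β=1.4304), then the phase factors e^{-i(1)α} and e^{-i(-1)γ}:
c=cos(1.4304/2)=0.754962, s=sin(1.4304/2)=0.655768; N=√[24·2·2·24]=48.000000
k∈{0,1,2} keeps every argument non-negative
  k=0: (−1)^2·48.0000/(8)·0.7550^4·0.6558^2 = +0.838210
  k=1: (−1)^3·48.0000/(6)·0.7550^2·0.6558^4 = -0.843223
  k=2: (−1)^4·48.0000/(48)·0.7550^0·0.6558^6 = +0.079525
d^3_{1,-1}(1.4304) = +0.838210 -0.843223 +0.079525 = +0.074512
|D^3_{1,-1}|² = |d^3_{1,-1}(β)|² = (+0.074512)² = 0.005552 (the z-rotation phases have unit modulus)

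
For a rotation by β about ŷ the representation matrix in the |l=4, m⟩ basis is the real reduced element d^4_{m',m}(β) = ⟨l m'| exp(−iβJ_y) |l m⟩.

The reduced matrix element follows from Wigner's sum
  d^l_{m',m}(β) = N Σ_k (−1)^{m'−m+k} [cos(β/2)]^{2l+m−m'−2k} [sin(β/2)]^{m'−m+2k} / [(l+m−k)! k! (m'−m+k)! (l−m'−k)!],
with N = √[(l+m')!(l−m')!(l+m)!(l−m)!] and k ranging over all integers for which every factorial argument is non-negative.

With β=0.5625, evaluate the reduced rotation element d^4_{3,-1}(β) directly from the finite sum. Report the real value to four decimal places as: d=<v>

d^4_{3,-1}(β=0.5625) via Wigner's sum:
c=cos(0.5625/2)=0.960709, s=sin(0.5625/2)=0.277557; N=√[5040·1·6·120]=1904.940944
The bounds max(0,m−m')=0 and min(l+m,l−m')=1 give 2 terms
  k=0: (−1)^4·1904.9409/(144)·0.9607^4·0.2776^4 = +0.066880
  k=1: (−1)^5·1904.9409/(240)·0.9607^2·0.2776^6 = -0.003349
d^4_{3,-1}(0.5625) = +0.066880 -0.003349 = +0.063530

d=0.0635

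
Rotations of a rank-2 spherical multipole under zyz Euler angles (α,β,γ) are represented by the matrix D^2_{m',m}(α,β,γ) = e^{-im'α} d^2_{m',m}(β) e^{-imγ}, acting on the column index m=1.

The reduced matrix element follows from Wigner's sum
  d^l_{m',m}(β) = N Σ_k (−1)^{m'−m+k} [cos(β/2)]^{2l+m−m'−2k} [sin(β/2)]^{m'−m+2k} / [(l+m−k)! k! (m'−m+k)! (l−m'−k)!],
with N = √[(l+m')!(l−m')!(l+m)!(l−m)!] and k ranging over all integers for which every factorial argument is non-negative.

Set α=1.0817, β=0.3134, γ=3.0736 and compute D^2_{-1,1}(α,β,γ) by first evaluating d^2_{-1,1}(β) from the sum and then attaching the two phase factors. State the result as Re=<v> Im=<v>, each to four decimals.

D^2_{-1,1}(1.0817,0.3134,3.0736) = e^{-i·-1·1.0817}·d^2_{-1,1}(0.3134)·e^{-i·1·3.0736}. Compute d first:
With c≡cos(β/2)=0.987748 and s≡sin(β/2)=0.156059, N=[1·6·6·1]^{1/2}=6.000000
The bounds max(0,m−m')=2 and min(l+m,l−m')=3 give 2 terms
  k=2: (−1)^0·6.0000/(2)·0.9877^2·0.1561^2 = +0.071284
  k=3: (−1)^1·6.0000/(6)·0.9877^0·0.1561^4 = -0.000593
d^2_{-1,1}(0.3134) = +0.071284 -0.000593 = +0.070691
Attach z-rotation phases: D = e^{-i(-1)(1.0817)}·(+0.070691)·e^{-i(1)(3.0736)} = -0.028896-0.064515i

Re=-0.0289 Im=-0.0645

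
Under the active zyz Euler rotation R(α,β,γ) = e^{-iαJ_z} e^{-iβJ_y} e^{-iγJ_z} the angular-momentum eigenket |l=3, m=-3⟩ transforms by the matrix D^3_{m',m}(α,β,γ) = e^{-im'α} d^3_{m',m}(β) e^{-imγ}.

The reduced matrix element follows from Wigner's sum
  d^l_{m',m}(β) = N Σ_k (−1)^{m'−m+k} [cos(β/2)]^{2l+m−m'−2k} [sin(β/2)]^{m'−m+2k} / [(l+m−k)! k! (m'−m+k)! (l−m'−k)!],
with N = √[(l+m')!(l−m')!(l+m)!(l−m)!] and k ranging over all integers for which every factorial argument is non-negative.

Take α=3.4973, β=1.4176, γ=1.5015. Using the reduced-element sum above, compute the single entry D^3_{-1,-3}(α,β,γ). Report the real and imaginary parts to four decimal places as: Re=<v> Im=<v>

Split into d^3_{-1,-3}(β=1.4176) × two z-phases.
Half-angle: c=0.759144, s=0.650923. N=√(2·24·1·720)=185.903201
k∈{0} keeps every argument non-negative
  k=0: (−1)^2·185.9032/(48)·0.7591^4·0.6509^2 = +0.545005
d^3_{-1,-3}(1.4176) = +0.545005
D = (-0.937400-0.348254i)·(+0.545005)·(-0.206395-0.978469i) = -0.080269+0.539062i

Re=-0.0803 Im=0.5391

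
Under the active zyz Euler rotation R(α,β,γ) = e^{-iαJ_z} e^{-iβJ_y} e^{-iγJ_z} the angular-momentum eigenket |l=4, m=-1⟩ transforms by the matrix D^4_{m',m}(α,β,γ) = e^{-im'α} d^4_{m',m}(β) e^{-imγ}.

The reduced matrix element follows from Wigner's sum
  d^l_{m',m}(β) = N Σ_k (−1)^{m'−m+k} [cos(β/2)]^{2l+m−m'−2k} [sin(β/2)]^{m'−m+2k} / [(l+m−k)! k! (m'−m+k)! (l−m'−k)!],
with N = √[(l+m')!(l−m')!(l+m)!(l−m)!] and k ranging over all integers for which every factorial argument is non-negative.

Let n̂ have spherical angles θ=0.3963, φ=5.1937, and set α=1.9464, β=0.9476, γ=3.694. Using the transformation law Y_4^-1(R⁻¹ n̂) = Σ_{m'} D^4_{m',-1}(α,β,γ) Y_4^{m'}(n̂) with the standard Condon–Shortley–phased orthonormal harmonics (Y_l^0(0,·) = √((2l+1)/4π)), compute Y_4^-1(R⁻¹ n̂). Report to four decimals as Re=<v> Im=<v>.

Re=-0.2406 Im=-0.1348

Need the full column D^4_{m',-1} for m'=−4..4 at α=1.9464, β=0.9476, γ=3.694.
cos(β/2)=0.889841, sin(β/2)=0.456271
d^4_{-4,-1}: single k=3 term ⇒ +0.396574;  D = +0.184544-0.351019i
d^4_{-3,-1}: k∈[2..3] ⇒ +0.820333 -0.359468 = +0.460865;  D = -0.458159-0.049870i
d^4_{-2,-1}: k∈[1..3] ⇒ +0.855156 -1.124182 +0.197045 = -0.071980;  D = -0.019004-0.069426i
d^4_{-1,-1}: k∈[0..3] ⇒ +0.393096 -1.550283 +0.815196 -0.071443 = -0.413434;  D = -0.330925+0.247824i
d^4_{0,-1}: k∈[0..3] ⇒ -0.901414 +1.421990 -0.373867 +0.016383 = +0.163091;  D = -0.138834-0.085580i
d^4_{1,-1}: k∈[0..3] ⇒ +1.033522 -0.815196 +0.107165 -0.001878 = +0.323613;  D = -0.056918+0.318568i
d^4_{2,-1}: k∈[0..2] ⇒ -0.749455 +0.295568 -0.015542 = -0.469429;  D = -0.460183+0.092709i
d^4_{3,-1}: k∈[0..1] ⇒ +0.359468 -0.056706 = +0.302761;  D = -0.164501-0.254173i
d^4_{4,-1}: single k=0 term ⇒ -0.104267;  D = +0.060650-0.084813i
Y_4^{m'}(θ=0.3963,φ=5.1937) and Σ D·Y over m':
  (+0.1845-0.3510i)·(-0.0034-0.0092i)  (-0.4582-0.0499i)·(-0.0659-0.0084i)  (-0.0190-0.0694i)·(-0.1412+0.2028i)  (-0.3309+0.2478i)·(+0.2306+0.4415i)  (-0.1388-0.0856i)·(+0.2980+0.0000i)  (-0.0569+0.3186i)·(-0.2306+0.4415i)  (-0.4602+0.0927i)·(-0.1412-0.2028i)  (-0.1645-0.2542i)·(+0.0659-0.0084i)  (+0.0606-0.0848i)·(-0.0034+0.0092i)
Y_4^-1(R⁻¹ n̂) = -0.240621-0.134776i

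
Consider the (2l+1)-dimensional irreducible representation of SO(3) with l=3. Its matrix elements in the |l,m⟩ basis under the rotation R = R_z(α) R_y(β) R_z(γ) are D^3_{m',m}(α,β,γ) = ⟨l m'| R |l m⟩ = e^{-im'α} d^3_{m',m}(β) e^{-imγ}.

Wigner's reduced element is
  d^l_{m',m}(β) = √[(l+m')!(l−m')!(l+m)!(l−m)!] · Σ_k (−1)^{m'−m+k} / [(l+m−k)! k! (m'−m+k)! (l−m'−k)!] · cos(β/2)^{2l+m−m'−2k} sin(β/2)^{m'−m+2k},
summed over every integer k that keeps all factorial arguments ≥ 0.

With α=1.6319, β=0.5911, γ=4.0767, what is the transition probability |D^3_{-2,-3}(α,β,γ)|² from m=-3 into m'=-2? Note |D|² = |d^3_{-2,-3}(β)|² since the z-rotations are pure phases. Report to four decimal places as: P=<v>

Split into d^3_{-2,-3}(β=0.5911) × two z-phases.
Half-angle: c=0.956642, s=0.291266. N=√(1·120·1·720)=293.938769
The bounds max(0,m−m')=0 and min(l+m,l−m')=0 give 1 term
  k=0: (−1)^1·293.9388/(120)·0.9566^5·0.2913^1 = -0.571627
d^3_{-2,-3}(0.5911) = -0.571627
|D^3_{-2,-3}|² = |d^3_{-2,-3}(β)|² = (-0.571627)² = 0.326758 (the z-rotation phases have unit modulus)

P=0.3268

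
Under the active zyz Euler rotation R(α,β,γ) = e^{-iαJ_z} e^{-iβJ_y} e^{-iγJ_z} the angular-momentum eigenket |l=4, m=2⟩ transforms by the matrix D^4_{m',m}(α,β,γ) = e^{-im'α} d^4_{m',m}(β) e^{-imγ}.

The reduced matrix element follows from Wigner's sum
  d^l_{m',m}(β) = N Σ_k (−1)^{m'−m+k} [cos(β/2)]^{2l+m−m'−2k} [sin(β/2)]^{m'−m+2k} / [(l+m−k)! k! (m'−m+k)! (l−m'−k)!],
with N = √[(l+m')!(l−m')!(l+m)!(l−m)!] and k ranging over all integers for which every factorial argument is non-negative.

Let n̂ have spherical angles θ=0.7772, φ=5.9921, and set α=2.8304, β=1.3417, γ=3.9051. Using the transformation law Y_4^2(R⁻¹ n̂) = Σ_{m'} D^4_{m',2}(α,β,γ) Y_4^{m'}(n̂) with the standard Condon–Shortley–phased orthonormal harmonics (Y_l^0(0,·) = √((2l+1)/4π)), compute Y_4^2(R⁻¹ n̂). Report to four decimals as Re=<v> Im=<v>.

Need the full column D^4_{m',2} for m'=−4..4 at α=2.8304, β=1.3417, γ=3.9051.
cos(β/2)=0.783294, sin(β/2)=0.621652
d^4_{-4,2}: single k=6 term ⇒ +0.187375;  D = -0.174708-0.067724i
d^4_{-3,2}: k∈[5..6] ⇒ +0.500836 -0.105153 = +0.395684;  D = +0.307424+0.249111i
d^4_{-2,2}: k∈[4..6] ⇒ +0.843294 -0.424927 +0.022304 = +0.440670;  D = -0.240983-0.368941i
d^4_{-1,2}: k∈[3..5] ⇒ +1.001797 -0.946491 +0.119232 = +0.174538;  D = +0.046119+0.168334i
d^4_{0,2}: k∈[2..4] ⇒ +0.846766 -1.422255 +0.335934 = -0.239555;  D = -0.010485+0.239326i
d^4_{1,2}: k∈[1..3] ⇒ +0.477151 -1.502696 +0.630994 = -0.394551;  D = +0.137133-0.369953i
d^4_{2,2}: k∈[0..2] ⇒ +0.141709 -1.071083 +0.843294 = -0.086081;  D = -0.053196+0.067677i
d^4_{3,2}: k∈[0..1] ⇒ -0.420807 +0.795152 = +0.374345;  D = -0.310341+0.209339i
d^4_{4,2}: single k=0 term ⇒ +0.472303;  D = +0.453616-0.131542i
Y_4^{m'}(θ=0.7772,φ=5.9921) and Σ D·Y over m':
  (-0.1747-0.0677i)·(+0.0423+0.0983i)  (+0.3074+0.2491i)·(+0.1977+0.2359i)  (-0.2410-0.3689i)·(+0.3514+0.2313i)  (+0.0461+0.1683i)·(+0.1263+0.0378i)  (-0.0105+0.2393i)·(-0.3392+0.0000i)  (+0.1371-0.3700i)·(-0.1263+0.0378i)  (-0.0532+0.0677i)·(+0.3514-0.2313i)  (-0.3103+0.2093i)·(-0.1977+0.2359i)  (+0.4536-0.1315i)·(+0.0423-0.0983i)
Y_4^2(R⁻¹ n̂) = +0.016828-0.218622i

Re=0.0168 Im=-0.2186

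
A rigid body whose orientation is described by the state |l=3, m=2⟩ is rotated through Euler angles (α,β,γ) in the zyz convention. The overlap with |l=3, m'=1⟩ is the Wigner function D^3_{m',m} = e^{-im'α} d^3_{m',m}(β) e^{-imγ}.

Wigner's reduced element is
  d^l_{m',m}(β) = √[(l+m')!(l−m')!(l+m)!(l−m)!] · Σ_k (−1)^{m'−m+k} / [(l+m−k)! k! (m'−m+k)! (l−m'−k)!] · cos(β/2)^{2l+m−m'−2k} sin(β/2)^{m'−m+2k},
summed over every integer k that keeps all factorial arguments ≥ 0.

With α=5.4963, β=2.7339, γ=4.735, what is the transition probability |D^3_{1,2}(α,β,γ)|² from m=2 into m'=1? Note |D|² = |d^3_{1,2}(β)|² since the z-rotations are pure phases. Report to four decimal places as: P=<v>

Split into d^3_{1,2}(β=2.7339) × two z-phases.
c=cos(2.7339/2)=0.202438, s=sin(2.7339/2)=0.979295; N=√[24·2·120·1]=75.894664
The bounds max(0,m−m')=1 and min(l+m,l−m')=2 give 2 terms
  k=1: (−1)^0·75.8947/(24)·0.2024^5·0.9793^1 = +0.001053
  k=2: (−1)^1·75.8947/(12)·0.2024^3·0.9793^3 = -0.049277
d^3_{1,2}(2.7339) = +0.001053 -0.049277 = -0.048224
|D^3_{1,2}|² = |d^3_{1,2}(β)|² = (-0.048224)² = 0.002326 (the z-rotation phases have unit modulus)

P=0.0023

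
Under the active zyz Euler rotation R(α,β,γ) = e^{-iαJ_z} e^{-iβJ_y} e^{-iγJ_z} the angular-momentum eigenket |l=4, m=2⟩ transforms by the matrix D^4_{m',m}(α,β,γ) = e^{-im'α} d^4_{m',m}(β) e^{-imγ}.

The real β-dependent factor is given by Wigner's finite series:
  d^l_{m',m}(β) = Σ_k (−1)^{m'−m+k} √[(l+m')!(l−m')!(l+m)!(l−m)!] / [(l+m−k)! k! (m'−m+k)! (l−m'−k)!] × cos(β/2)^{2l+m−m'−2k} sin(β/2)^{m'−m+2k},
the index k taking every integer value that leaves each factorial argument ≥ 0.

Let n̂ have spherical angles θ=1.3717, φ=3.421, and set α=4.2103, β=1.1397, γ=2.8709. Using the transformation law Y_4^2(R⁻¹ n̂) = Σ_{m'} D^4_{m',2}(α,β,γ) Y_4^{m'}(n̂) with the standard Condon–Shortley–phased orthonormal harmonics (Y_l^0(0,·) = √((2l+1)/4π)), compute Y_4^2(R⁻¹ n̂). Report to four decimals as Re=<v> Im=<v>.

Need the full column D^4_{m',2} for m'=−4..4 at α=4.2103, β=1.1397, γ=2.8709.
cos(β/2)=0.841982, sin(β/2)=0.539506
d^4_{-4,2}: single k=6 term ⇒ +0.092504;  D = +0.009587-0.092006i
d^4_{-3,2}: k∈[5..6] ⇒ +0.306249 -0.041912 = +0.264336;  D = +0.217280+0.150543i
d^4_{-2,2}: k∈[4..6] ⇒ +0.638685 -0.209780 +0.007177 = +0.436083;  D = -0.390211+0.194689i
d^4_{-1,2}: k∈[3..5] ⇒ +0.939760 -0.578755 +0.047524 = +0.408529;  D = +0.016050-0.408213i
d^4_{0,2}: k∈[2..4] ⇒ +0.983852 -1.077173 +0.165845 = +0.072525;  D = +0.062154+0.037374i
d^4_{1,2}: k∈[1..3] ⇒ +0.686676 -1.409640 +0.385837 = -0.337128;  D = +0.291332-0.169650i
d^4_{2,2}: k∈[0..2] ⇒ +0.252593 -1.244486 +0.638685 = -0.353208;  D = +0.008912+0.353095i
d^4_{3,2}: k∈[0..1] ⇒ -0.605591 +0.745912 = +0.140321;  D = +0.124667+0.064405i
d^4_{4,2}: single k=0 term ⇒ +0.548767;  D = -0.455427+0.306156i
Y_4^{m'}(θ=1.3717,φ=3.421) and Σ D·Y over m':
  (+0.0096-0.0920i)·(+0.1789-0.3673i)  (+0.2173+0.1505i)·(-0.1559+0.1734i)  (-0.3902+0.1947i)·(-0.1979+0.1238i)  (+0.0160-0.4082i)·(+0.2403-0.0690i)  (+0.0622+0.0374i)·(+0.1989+0.0000i)  (+0.2913-0.1696i)·(-0.2403-0.0690i)  (+0.0089+0.3531i)·(-0.1979-0.1238i)  (+0.1247+0.0644i)·(+0.1559+0.1734i)  (-0.4554+0.3062i)·(+0.1789+0.3673i)
Y_4^2(R⁻¹ n̂) = -0.276308-0.315575i

Re=-0.2763 Im=-0.3156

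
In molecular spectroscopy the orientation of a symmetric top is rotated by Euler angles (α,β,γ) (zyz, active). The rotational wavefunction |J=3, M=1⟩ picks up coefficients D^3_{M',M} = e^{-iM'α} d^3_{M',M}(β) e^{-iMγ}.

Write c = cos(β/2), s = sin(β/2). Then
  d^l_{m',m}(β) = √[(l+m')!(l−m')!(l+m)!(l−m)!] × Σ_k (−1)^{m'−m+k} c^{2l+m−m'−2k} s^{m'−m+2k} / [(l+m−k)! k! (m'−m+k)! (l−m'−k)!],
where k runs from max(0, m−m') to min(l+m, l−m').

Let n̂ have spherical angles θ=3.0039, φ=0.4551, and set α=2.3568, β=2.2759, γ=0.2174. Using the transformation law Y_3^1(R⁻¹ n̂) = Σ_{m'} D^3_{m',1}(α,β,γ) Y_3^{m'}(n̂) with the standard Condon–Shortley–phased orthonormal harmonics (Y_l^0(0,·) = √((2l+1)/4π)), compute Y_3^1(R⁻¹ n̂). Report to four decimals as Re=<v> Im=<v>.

Re=-0.2020 Im=0.0811

Need the full column D^3_{m',1} for m'=−3..3 at α=2.3568, β=2.2759, γ=0.2174.
cos(β/2)=0.419456, sin(β/2)=0.907776
d^3_{-3,1}: single k=4 term ⇒ +0.462736;  D = +0.389624+0.249635i
d^3_{-2,1}: k∈[3..4] ⇒ +0.349161 -0.817672 = -0.468511;  D = +0.100500+0.457605i
d^3_{-1,1}: k∈[2..4] ⇒ +0.153058 -0.955823 +0.559591 = -0.243174;  D = +0.130938-0.204911i
d^3_{0,1}: k∈[1..3] ⇒ +0.040832 -0.573730 +0.895715 = +0.362817;  D = +0.354277-0.078257i
d^3_{1,1}: k∈[0..2] ⇒ +0.005447 -0.204077 +0.716867 = +0.518237;  D = -0.437032-0.278519i
d^3_{2,1}: k∈[0..1] ⇒ -0.037275 +0.349161 = +0.311886;  D = +0.067640+0.304463i
d^3_{3,1}: single k=0 term ⇒ +0.098798;  D = +0.052997-0.083381i
Y_3^{m'}(θ=3.0039,φ=0.4551) and Σ D·Y over m':
  (+0.3896+0.2496i)·(+0.0002-0.0011i)  (+0.1005+0.4576i)·(-0.0117+0.0151i)  (+0.1309-0.2049i)·(+0.1556-0.0762i)  (+0.3543-0.0783i)·(-0.7045+0.0000i)  (-0.4370-0.2785i)·(-0.1556-0.0762i)  (+0.0676+0.3045i)·(-0.0117-0.0151i)  (+0.0530-0.0834i)·(-0.0002-0.0011i)
Y_3^1(R⁻¹ n̂) = -0.202028+0.081078i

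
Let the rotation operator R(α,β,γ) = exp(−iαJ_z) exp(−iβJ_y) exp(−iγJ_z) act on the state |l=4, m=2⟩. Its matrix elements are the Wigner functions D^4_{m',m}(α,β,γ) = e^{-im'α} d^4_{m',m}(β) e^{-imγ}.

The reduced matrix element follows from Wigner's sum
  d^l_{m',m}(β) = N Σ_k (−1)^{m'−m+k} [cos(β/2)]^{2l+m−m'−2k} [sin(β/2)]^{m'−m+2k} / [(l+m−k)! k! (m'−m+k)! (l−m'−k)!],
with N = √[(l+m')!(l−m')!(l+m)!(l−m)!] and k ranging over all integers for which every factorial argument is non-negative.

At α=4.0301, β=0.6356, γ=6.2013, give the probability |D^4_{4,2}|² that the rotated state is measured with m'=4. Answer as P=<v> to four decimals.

Split into d^4_{4,2}(β=0.6356) × two z-phases.
Half-angle: c=0.949925, s=0.312477. N=√(40320·1·720·2)=7619.763776
k∈{0} keeps every argument non-negative
  k=0: (−1)^2·7619.7638/(1440)·0.9499^6·0.3125^2 = +0.379623
d^4_{4,2}(0.6356) = +0.379623
|D^4_{4,2}|² = |d^4_{4,2}(β)|² = (+0.379623)² = 0.144114 (the z-rotation phases have unit modulus)

P=0.1441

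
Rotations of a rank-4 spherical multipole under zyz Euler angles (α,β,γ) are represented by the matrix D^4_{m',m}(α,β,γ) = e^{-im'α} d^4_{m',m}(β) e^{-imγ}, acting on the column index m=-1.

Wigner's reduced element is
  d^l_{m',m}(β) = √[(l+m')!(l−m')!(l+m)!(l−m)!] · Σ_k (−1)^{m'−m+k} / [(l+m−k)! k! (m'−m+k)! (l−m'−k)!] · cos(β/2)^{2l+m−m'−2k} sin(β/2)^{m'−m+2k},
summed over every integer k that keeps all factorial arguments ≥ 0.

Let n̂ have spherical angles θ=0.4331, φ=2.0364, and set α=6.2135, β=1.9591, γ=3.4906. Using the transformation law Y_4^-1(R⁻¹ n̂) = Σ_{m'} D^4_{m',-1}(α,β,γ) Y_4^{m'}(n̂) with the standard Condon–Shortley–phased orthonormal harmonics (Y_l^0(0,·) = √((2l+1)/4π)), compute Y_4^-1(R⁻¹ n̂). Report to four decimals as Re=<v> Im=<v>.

Need the full column D^4_{m',-1} for m'=−4..4 at α=6.2135, β=1.9591, γ=3.4906.
cos(β/2)=0.557396, sin(β/2)=0.830247
d^4_{-4,-1}: single k=3 term ⇒ +0.230428;  D = -0.229859-0.016178i
d^4_{-3,-1}: k∈[2..3] ⇒ +0.164085 -0.606741 = -0.442656;  D = +0.438328+0.061748i
d^4_{-2,-1}: k∈[1..3] ⇒ +0.058883 -0.653202 +0.966146 = +0.371827;  D = -0.363686-0.077379i
d^4_{-1,-1}: k∈[0..3] ⇒ +0.009318 -0.310091 +1.375960 -1.017585 = +0.057601;  D = -0.055369-0.015881i
d^4_{0,-1}: k∈[0..3] ⇒ -0.062068 +0.826243 -1.833133 +0.677843 = -0.391116;  D = +0.367536+0.133748i
d^4_{1,-1}: k∈[0..3] ⇒ +0.206728 -1.375960 +1.526378 -0.225765 = +0.131380;  D = -0.120032-0.053415i
d^4_{2,-1}: k∈[0..2] ⇒ -0.435468 +1.449219 -0.643058 = +0.370692;  D = -0.327357-0.173927i
d^4_{3,-1}: k∈[0..1] ⇒ +0.606741 -0.807683 = -0.200942;  D = +0.170455+0.106408i
d^4_{4,-1}: single k=0 term ⇒ -0.511236;  D = +0.413770+0.300261i
Y_4^{m'}(θ=0.4331,φ=2.0364) and Σ D·Y over m':
  (-0.2299-0.0162i)·(-0.0039-0.0131i)  (+0.4383+0.0617i)·(+0.0827+0.0145i)  (-0.3637-0.0774i)·(-0.1676+0.2254i)  (-0.0554-0.0159i)·(-0.2239-0.4456i)  (+0.3675+0.1337i)·(+0.2158+0.0000i)  (-0.1200-0.0534i)·(+0.2239-0.4456i)  (-0.3274-0.1739i)·(-0.1676-0.2254i)  (+0.1705+0.1064i)·(-0.0827+0.0145i)  (+0.4138+0.3003i)·(-0.0039+0.0131i)
Y_4^-1(R⁻¹ n̂) = +0.142896+0.145063i

Re=0.1429 Im=0.1451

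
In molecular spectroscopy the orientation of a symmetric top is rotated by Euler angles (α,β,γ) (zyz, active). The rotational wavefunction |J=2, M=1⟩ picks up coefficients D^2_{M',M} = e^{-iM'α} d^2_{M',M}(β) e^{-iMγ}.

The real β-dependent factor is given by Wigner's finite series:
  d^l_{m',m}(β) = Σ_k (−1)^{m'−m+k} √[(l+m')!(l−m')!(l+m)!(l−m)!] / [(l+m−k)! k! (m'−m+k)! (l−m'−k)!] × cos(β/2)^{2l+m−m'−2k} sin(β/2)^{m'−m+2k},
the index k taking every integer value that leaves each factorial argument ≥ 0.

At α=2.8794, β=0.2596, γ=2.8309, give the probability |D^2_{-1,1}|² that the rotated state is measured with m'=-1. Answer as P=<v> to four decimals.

D^2_{-1,1}(2.8794,0.2596,2.8309) = e^{-i·-1·2.8794}·d^2_{-1,1}(0.2596)·e^{-i·1·2.8309}. Compute d first:
With c≡cos(β/2)=0.991588 and s≡sin(β/2)=0.129436, N=[1·6·6·1]^{1/2}=6.000000
The bounds max(0,m−m')=2 and min(l+m,l−m')=3 give 2 terms
  k=2: (−1)^0·6.0000/(2)·0.9916^2·0.1294^2 = +0.049419
  k=3: (−1)^1·6.0000/(6)·0.9916^0·0.1294^4 = -0.000281
d^2_{-1,1}(0.2596) = +0.049419 -0.000281 = +0.049138
|D^2_{-1,1}|² = |d^2_{-1,1}(β)|² = (+0.049138)² = 0.002415 (the z-rotation phases have unit modulus)

P=0.0024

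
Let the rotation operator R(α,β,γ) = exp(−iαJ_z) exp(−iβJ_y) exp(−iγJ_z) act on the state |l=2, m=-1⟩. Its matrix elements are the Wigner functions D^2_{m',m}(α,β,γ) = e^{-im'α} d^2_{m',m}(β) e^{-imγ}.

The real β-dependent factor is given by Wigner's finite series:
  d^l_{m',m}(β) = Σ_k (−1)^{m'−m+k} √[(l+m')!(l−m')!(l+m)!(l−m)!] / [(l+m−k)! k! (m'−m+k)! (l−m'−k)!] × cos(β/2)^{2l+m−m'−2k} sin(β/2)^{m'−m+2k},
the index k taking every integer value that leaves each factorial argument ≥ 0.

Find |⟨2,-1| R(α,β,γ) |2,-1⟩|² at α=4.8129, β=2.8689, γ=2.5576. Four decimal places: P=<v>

P=0.0029

D^2_{-1,-1}(4.8129,2.8689,2.5576) = e^{-i·-1·4.8129}·d^2_{-1,-1}(2.8689)·e^{-i·-1·2.5576}. Compute d first:
c=cos(2.8689/2)=0.135924, s=sin(2.8689/2)=0.990719; N=√[1·6·1·6]=6.000000
Admissible k: 0..1 (factorial args all ≥0)
  k=0: (−1)^0·6.0000/(6)·0.1359^4·0.9907^0 = +0.000341
  k=1: (−1)^1·6.0000/(2)·0.1359^2·0.9907^2 = -0.054402
d^2_{-1,-1}(2.8689) = +0.000341 -0.054402 = -0.054061
|D^2_{-1,-1}|² = |d^2_{-1,-1}(β)|² = (-0.054061)² = 0.002923 (the z-rotation phases have unit modulus)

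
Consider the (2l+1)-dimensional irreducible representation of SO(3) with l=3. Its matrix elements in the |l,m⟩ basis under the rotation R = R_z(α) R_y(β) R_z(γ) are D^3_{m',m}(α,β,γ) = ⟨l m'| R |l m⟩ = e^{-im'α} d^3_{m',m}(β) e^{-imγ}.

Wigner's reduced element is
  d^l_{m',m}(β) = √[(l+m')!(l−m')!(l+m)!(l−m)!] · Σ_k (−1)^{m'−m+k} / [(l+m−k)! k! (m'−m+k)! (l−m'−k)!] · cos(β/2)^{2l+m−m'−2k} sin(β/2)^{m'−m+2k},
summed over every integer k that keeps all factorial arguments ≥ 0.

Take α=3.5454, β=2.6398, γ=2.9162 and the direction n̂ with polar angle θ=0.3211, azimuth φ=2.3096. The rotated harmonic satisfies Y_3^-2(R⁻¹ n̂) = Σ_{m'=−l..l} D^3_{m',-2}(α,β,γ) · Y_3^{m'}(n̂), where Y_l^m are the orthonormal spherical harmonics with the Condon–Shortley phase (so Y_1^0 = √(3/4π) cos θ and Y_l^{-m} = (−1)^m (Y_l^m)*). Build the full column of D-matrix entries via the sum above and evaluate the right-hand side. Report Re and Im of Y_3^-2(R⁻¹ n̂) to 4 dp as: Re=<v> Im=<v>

Need the full column D^3_{m',-2} for m'=−3..3 at α=3.5454, β=2.6398, γ=2.9162.
cos(β/2)=0.248272, sin(β/2)=0.968690
d^3_{-3,-2}: single k=1 term ⇒ +0.002238;  D = -0.001621-0.001543i
d^3_{-2,-2}: k∈[0..1] ⇒ +0.000234 -0.017826 = -0.017592;  D = -0.016484-0.006145i
d^3_{-1,-2}: k∈[0..1] ⇒ -0.002890 +0.087977 = +0.085088;  D = -0.084994+0.003996i
d^3_{0,-2}: k∈[0..1] ⇒ +0.019527 -0.297274 = -0.277747;  D = -0.250001+0.121007i
d^3_{1,-2}: k∈[0..1] ⇒ -0.087977 +0.669658 = +0.581681;  D = -0.381888+0.438764i
d^3_{2,-2}: k∈[0..1] ⇒ +0.271373 -0.826247 = -0.554874;  D = -0.170535+0.528018i
d^3_{3,-2}: single k=0 term ⇒ -0.518715;  D = -0.047350-0.516549i
Y_3^{m'}(θ=0.3211,φ=2.3096) and Σ D·Y over m':
  (-0.0016-0.0015i)·(+0.0105-0.0079i)  (-0.0165-0.0061i)·(-0.0090+0.0962i)  (-0.0850+0.0040i)·(-0.2405-0.2641i)  (-0.2500+0.1210i)·(+0.5318+0.0000i)  (-0.3819+0.4388i)·(+0.2405-0.2641i)  (-0.1705+0.5280i)·(-0.0090-0.0962i)  (-0.0474-0.5165i)·(-0.0105-0.0079i)
Y_3^-2(R⁻¹ n̂) = -0.038013+0.308129i

Re=-0.0380 Im=0.3081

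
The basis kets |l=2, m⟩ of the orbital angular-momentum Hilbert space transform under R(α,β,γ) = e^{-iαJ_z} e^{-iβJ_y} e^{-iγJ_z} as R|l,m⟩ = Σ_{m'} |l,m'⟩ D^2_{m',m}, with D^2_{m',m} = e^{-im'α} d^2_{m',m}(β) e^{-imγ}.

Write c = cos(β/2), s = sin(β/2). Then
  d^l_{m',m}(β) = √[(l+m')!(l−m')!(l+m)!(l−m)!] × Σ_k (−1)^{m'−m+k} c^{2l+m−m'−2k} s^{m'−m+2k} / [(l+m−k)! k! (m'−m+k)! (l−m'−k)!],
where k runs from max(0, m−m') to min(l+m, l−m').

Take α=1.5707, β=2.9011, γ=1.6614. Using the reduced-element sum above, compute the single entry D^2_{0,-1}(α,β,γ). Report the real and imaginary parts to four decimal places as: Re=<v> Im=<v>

First d^2_{0,-1}(β=2.9011), then the phase factors e^{-i(0)α} and e^{-i(-1)γ}:
c=cos(2.9011/2)=0.119957, s=sin(2.9011/2)=0.992779; N=√[2·2·1·6]=4.898979
k∈{0,1} keeps every argument non-negative
  k=0: (−1)^1·4.8990/(2)·0.1200^3·0.9928^1 = -0.004198
  k=1: (−1)^2·4.8990/(2)·0.1200^1·0.9928^3 = +0.287514
d^2_{0,-1}(2.9011) = -0.004198 +0.287514 = +0.283316
Phases: e^{-i·(0)·1.5707}=+1.000000+0.000000i, e^{-i·(-1)·1.6614}=-0.090480+0.995898i ⇒ D=-0.025634+0.282154i

Re=-0.0256 Im=0.2822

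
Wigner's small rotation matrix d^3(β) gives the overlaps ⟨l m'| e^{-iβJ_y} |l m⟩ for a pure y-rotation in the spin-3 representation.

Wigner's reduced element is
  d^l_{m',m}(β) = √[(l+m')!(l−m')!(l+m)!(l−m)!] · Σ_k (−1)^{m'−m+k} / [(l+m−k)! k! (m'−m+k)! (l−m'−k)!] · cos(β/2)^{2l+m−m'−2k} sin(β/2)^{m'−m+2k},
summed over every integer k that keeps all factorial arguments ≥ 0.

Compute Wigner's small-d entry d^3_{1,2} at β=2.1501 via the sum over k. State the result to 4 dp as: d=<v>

d^3_{1,2}(β=2.1501) via Wigner's sum:
Half-angle: c=0.475688, s=0.879614. N=√(24·2·120·1)=75.894664
Admissible k: 1..2 (factorial args all ≥0)
  k=1: (−1)^0·75.8947/(24)·0.4757^5·0.8796^1 = +0.067749
  k=2: (−1)^1·75.8947/(12)·0.4757^3·0.8796^3 = -0.463312
d^3_{1,2}(2.1501) = +0.067749 -0.463312 = -0.395563

d=-0.3956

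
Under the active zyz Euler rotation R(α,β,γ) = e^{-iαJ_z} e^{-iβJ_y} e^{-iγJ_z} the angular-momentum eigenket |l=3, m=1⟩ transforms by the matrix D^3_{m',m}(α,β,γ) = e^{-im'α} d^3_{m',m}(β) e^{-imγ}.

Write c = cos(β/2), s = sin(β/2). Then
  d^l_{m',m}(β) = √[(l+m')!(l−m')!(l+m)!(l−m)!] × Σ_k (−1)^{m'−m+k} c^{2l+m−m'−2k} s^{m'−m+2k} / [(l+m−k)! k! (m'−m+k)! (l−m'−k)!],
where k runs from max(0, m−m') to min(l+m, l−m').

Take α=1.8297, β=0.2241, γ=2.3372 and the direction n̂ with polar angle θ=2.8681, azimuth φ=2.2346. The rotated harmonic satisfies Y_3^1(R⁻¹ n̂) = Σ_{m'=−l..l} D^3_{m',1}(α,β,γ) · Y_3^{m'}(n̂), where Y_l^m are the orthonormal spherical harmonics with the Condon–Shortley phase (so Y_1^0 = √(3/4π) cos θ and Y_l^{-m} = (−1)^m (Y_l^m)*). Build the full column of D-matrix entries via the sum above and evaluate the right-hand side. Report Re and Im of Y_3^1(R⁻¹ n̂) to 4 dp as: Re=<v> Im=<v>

Re=0.2249 Im=0.3775

Need the full column D^3_{m',1} for m'=−3..3 at α=1.8297, β=0.2241, γ=2.3372.
cos(β/2)=0.993729, sin(β/2)=0.111816
d^3_{-3,1}: single k=4 term ⇒ +0.000598;  D = -0.000598-0.000006i
d^3_{-2,1}: k∈[3..4] ⇒ +0.008676 -0.000055 = +0.008622;  D = +0.002121+0.008356i
d^3_{-1,1}: k∈[2..4] ⇒ +0.073152 -0.001235 +0.000002 = +0.071919;  D = +0.062855-0.034952i
d^3_{0,1}: k∈[1..3] ⇒ +0.375347 -0.014257 +0.000060 = +0.361150;  D = -0.250475-0.260176i
d^3_{1,1}: k∈[0..2] ⇒ +0.962959 -0.097537 +0.000926 = +0.866348;  D = -0.449493+0.740618i
d^3_{2,1}: k∈[0..1] ⇒ -0.342643 +0.008676 = -0.333967;  D = -0.320346-0.094405i
d^3_{3,1}: single k=0 term ⇒ +0.047220;  D = +0.001307-0.047202i
Y_3^{m'}(θ=2.8681,φ=2.2346) and Σ D·Y over m':
  (-0.0006-0.0000i)·(+0.0075-0.0034i)  (+0.0021+0.0084i)·(+0.0173-0.0697i)  (+0.0629-0.0350i)·(-0.1955-0.2499i)  (-0.2505-0.2602i)·(-0.5876+0.0000i)  (-0.4495+0.7406i)·(+0.1955-0.2499i)  (-0.3203-0.0944i)·(+0.0173+0.0697i)  (+0.0013-0.0472i)·(-0.0075-0.0034i)
Y_3^1(R⁻¹ n̂) = +0.224859+0.377528i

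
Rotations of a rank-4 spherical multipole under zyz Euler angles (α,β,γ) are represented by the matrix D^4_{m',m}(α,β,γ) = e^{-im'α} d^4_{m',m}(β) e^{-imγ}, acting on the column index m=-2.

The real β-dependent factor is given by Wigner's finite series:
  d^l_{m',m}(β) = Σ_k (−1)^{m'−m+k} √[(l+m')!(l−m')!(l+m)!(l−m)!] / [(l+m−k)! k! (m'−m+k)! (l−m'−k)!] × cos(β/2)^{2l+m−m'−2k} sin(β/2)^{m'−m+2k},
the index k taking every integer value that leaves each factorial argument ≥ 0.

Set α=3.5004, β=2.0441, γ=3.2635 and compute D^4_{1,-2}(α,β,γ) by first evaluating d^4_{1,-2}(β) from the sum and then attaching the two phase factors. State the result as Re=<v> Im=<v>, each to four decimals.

Re=-0.2917 Im=0.0337

D^4_{1,-2}(3.5004,2.0441,3.2635) = e^{-i·1·3.5004}·d^4_{1,-2}(2.0441)·e^{-i·-2·3.2635}. Compute d first:
c=cos(2.0441/2)=0.521618, s=sin(2.0441/2)=0.853179; N=√[120·6·2·720]=1018.233765
k: max(0,(-2)−(1))=0 … min(4+(-2),4−(1))=2
  k=0: (−1)^3·1018.2338/(72)·0.5216^5·0.8532^3 = -0.339155
  k=1: (−1)^4·1018.2338/(48)·0.5216^3·0.8532^5 = +1.361022
  k=2: (−1)^5·1018.2338/(240)·0.5216^1·0.8532^7 = -0.728233
d^4_{1,-2}(2.0441) = -0.339155 +1.361022 -0.728233 = +0.293634
Attach z-rotation phases: D = e^{-i(1)(3.5004)}·(+0.293634)·e^{-i(-2)(3.2635)} = -0.291694+0.033691i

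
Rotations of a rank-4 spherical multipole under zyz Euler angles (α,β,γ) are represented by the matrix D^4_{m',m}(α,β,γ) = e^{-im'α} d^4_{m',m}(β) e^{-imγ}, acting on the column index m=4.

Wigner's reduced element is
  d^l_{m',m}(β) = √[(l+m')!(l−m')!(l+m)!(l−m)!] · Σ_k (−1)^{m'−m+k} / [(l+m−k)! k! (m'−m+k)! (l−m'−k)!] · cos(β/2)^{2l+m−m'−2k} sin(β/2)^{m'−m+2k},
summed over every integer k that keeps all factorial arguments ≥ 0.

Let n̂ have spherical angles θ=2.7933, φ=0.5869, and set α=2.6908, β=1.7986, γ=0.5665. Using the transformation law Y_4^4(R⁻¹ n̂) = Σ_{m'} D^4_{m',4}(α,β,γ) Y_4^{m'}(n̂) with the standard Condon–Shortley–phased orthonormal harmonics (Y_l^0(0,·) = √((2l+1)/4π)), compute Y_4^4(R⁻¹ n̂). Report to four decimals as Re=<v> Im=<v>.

Re=-0.4186 Im=0.1382

Need the full column D^4_{m',4} for m'=−4..4 at α=2.6908, β=1.7986, γ=0.5665.
cos(β/2)=0.622158, sin(β/2)=0.782892
d^4_{-4,4}: single k=8 term ⇒ +0.141128;  D = -0.084645+0.112926i
d^4_{-3,4}: single k=7 term ⇒ +0.317218;  D = +0.281840-0.145579i
d^4_{-2,4}: single k=6 term ⇒ +0.471618;  D = -0.471459+0.012257i
d^4_{-1,4}: single k=5 term ⇒ +0.530035;  D = +0.482926+0.218448i
d^4_{0,4}: single k=4 term ⇒ +0.470933;  D = -0.301652-0.361640i
d^4_{1,4}: single k=3 term ⇒ +0.334736;  D = +0.081001+0.324788i
d^4_{2,4}: single k=2 term ⇒ +0.188099;  D = +0.038545-0.184108i
d^4_{3,4}: single k=1 term ⇒ +0.079901;  D = -0.048810+0.063259i
d^4_{4,4}: single k=0 term ⇒ +0.022449;  D = +0.020088-0.010023i
Y_4^{m'}(θ=2.7933,φ=0.5869) and Σ D·Y over m':
  (-0.0846+0.1129i)·(-0.0042-0.0043i)  (+0.2818-0.1456i)·(+0.0088+0.0459i)  (-0.4715+0.0123i)·(+0.0781-0.1863i)  (+0.4829+0.2184i)·(-0.4024+0.2677i)  (-0.3017-0.3616i)·(+0.4036+0.0000i)  (+0.0810+0.3248i)·(+0.4024+0.2677i)  (+0.0385-0.1841i)·(+0.0781+0.1863i)  (-0.0488+0.0633i)·(-0.0088+0.0459i)  (+0.0201-0.0100i)·(-0.0042+0.0043i)
Y_4^4(R⁻¹ n̂) = -0.418643+0.138233i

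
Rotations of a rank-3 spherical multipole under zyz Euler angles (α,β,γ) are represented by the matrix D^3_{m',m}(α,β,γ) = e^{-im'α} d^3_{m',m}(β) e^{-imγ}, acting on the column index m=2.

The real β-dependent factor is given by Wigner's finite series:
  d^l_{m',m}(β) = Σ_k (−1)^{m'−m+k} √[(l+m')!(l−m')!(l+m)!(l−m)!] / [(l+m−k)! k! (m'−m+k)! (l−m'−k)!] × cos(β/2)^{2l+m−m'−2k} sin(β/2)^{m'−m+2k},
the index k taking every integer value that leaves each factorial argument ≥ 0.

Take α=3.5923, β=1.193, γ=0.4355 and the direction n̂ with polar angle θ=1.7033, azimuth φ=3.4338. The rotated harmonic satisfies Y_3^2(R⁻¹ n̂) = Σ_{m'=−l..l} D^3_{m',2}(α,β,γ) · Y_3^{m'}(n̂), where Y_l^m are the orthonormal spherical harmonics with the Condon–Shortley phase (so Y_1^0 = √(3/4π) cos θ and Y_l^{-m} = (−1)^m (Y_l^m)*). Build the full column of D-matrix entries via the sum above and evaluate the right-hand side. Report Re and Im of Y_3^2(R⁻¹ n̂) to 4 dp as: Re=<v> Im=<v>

Need the full column D^3_{m',2} for m'=−3..3 at α=3.5923, β=1.193, γ=0.4355.
cos(β/2)=0.827307, sin(β/2)=0.561750
d^3_{-3,2}: single k=5 term ⇒ +0.113360;  D = -0.100491-0.052460i
d^3_{-2,2}: k∈[4..5] ⇒ +0.340782 -0.031424 = +0.309358;  D = +0.309215+0.009408i
d^3_{-1,2}: k∈[3..4] ⇒ +0.634833 -0.146347 = +0.488487;  D = -0.445973+0.199316i
d^3_{0,2}: k∈[2..3] ⇒ +0.809681 -0.373308 = +0.436373;  D = +0.281051-0.333813i
d^3_{1,2}: k∈[1..2] ⇒ +0.688456 -0.634833 = +0.053623;  D = -0.013219+0.051968i
d^3_{2,2}: k∈[0..1] ⇒ +0.320627 -0.739134 = -0.418507;  D = +0.083808+0.410030i
d^3_{3,2}: single k=0 term ⇒ -0.533276;  D = -0.323718-0.423781i
Y_3^{m'}(θ=1.7033,φ=3.4338) and Σ D·Y over m':
  (-0.1005-0.0525i)·(-0.2600+0.3123i)  (+0.3092+0.0094i)·(-0.1106+0.0732i)  (-0.4460+0.1993i)·(+0.2800-0.0842i)  (+0.2811-0.3338i)·(+0.1436+0.0000i)  (-0.0132+0.0520i)·(-0.2800-0.0842i)  (+0.0838+0.4100i)·(-0.1106-0.0732i)  (-0.3237-0.4238i)·(+0.2600+0.3123i)
Y_3^2(R⁻¹ n̂) = +0.016897-0.226929i

Re=0.0169 Im=-0.2269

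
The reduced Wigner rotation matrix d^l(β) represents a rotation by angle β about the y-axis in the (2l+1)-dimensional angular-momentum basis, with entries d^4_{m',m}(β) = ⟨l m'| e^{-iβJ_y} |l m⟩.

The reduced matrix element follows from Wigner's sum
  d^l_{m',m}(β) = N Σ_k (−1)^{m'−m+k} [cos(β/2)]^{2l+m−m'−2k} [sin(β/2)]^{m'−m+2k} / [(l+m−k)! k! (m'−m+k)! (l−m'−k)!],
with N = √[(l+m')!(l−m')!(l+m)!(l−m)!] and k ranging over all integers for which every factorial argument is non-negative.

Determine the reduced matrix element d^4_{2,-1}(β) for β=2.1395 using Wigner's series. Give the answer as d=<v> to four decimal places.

d^4_{2,-1}(β=2.1395) via Wigner's sum:
c=cos(2.1395/2)=0.480344, s=sin(2.1395/2)=0.877080; N=√[720·2·6·120]=1018.233765
Admissible k: 0..2 (factorial args all ≥0)
  k=0: (−1)^3·1018.2338/(72)·0.4803^5·0.8771^3 = -0.244002
  k=1: (−1)^4·1018.2338/(48)·0.4803^3·0.8771^5 = +1.220279
  k=2: (−1)^5·1018.2338/(240)·0.4803^1·0.8771^7 = -0.813700
d^4_{2,-1}(2.1395) = -0.244002 +1.220279 -0.813700 = +0.162578

d=0.1626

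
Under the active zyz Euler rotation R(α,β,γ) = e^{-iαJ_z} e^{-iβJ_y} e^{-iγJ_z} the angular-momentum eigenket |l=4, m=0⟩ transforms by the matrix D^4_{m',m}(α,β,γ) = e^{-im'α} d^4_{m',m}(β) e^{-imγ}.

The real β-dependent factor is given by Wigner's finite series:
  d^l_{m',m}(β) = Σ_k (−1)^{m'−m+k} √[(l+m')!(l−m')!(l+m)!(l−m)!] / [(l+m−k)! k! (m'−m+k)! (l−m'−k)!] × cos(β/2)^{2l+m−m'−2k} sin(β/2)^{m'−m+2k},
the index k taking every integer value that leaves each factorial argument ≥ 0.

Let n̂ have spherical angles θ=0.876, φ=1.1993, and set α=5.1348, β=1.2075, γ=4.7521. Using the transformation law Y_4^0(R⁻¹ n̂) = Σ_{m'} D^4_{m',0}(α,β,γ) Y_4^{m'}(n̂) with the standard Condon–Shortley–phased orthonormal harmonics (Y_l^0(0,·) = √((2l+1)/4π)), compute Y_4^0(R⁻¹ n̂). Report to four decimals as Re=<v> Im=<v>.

Re=0.0973 Im=0.0000

Need the full column D^4_{m',0} for m'=−4..4 at α=5.1348, β=1.2075, γ=4.7521.
cos(β/2)=0.823212, sin(β/2)=0.567734
d^4_{-4,0}: single k=4 term ⇒ +0.399185;  D = -0.047331+0.396370i
d^4_{-3,0}: k∈[3..4] ⇒ +0.818572 -0.389334 = +0.429238;  D = -0.409613+0.128309i
d^4_{-2,0}: k∈[2..4] ⇒ +0.951660 -1.207023 +0.215284 = -0.040079;  D = +0.026607+0.029973i
d^4_{-1,0}: k∈[1..4] ⇒ +0.650493 -1.856348 +0.882927 -0.069990 = -0.392918;  D = -0.161081+0.358382i
d^4_{0,0}: k∈[0..4] ⇒ +0.210909 -1.605020 +1.717625 -0.363087 +0.010793 = -0.028780;  D = -0.028780+0.000000i
d^4_{1,0}: k∈[0..3] ⇒ -0.650493 +1.856348 -0.882927 +0.069990 = +0.392918;  D = +0.161081+0.358382i
d^4_{2,0}: k∈[0..2] ⇒ +0.951660 -1.207023 +0.215284 = -0.040079;  D = +0.026607-0.029973i
d^4_{3,0}: k∈[0..1] ⇒ -0.818572 +0.389334 = -0.429238;  D = +0.409613+0.128309i
d^4_{4,0}: single k=0 term ⇒ +0.399185;  D = -0.047331-0.396370i
Y_4^{m'}(θ=0.876,φ=1.1993) and Σ D·Y over m':
  (-0.0473+0.3964i)·(+0.0131+0.1535i)  (-0.4096+0.1283i)·(-0.3261+0.1601i)  (+0.0266+0.0300i)·(-0.2717-0.2496i)  (-0.1611+0.3584i)·(-0.0110+0.0283i)  (-0.0288+0.0000i)·(-0.3614+0.0000i)  (+0.1611+0.3584i)·(+0.0110+0.0283i)  (+0.0266-0.0300i)·(-0.2717+0.2496i)  (+0.4096+0.1283i)·(+0.3261+0.1601i)  (-0.0473-0.3964i)·(+0.0131-0.1535i)
Y_4^0(R⁻¹ n̂) = +0.097256-0.000000i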